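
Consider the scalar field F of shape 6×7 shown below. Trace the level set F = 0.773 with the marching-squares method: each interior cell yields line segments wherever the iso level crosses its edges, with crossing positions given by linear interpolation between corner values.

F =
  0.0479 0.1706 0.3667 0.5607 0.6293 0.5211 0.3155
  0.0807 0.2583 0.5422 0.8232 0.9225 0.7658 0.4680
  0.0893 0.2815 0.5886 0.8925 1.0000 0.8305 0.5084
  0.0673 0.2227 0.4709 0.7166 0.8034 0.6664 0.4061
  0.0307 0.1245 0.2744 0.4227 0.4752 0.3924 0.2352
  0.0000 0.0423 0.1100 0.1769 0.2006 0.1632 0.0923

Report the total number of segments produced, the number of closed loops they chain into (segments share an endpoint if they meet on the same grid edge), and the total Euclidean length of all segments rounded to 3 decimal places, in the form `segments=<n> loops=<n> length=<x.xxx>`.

segments=12 loops=1 length=7.962

cell (0,2): code 0100 → (0.809,3.000)–(1.000,2.821)
cell (0,3): code 1100 → (0.490,4.000)–(0.809,3.000)
cell (0,4): code 1000 → (1.000,4.954)–(0.490,4.000)
cell (1,2): code 0110 → (1.000,2.821)–(2.000,2.607)
cell (1,4): code 1101 → (1.111,5.000)–(1.000,4.954)
cell (1,5): code 1000 → (2.000,5.179)–(1.111,5.000)
cell (2,2): code 0010 → (2.000,2.607)–(2.679,3.000)
cell (2,3): code 0111 → (2.679,3.000)–(3.000,3.650)
cell (2,4): code 1011 → (3.000,4.222)–(2.350,5.000)
cell (2,5): code 0001 → (2.350,5.000)–(2.000,5.179)
cell (3,3): code 0010 → (3.000,3.650)–(3.093,4.000)
cell (3,4): code 0001 → (3.093,4.000)–(3.000,4.222)
total: 12 segments, chained into 1 closed loop(s), length Σ = 7.961758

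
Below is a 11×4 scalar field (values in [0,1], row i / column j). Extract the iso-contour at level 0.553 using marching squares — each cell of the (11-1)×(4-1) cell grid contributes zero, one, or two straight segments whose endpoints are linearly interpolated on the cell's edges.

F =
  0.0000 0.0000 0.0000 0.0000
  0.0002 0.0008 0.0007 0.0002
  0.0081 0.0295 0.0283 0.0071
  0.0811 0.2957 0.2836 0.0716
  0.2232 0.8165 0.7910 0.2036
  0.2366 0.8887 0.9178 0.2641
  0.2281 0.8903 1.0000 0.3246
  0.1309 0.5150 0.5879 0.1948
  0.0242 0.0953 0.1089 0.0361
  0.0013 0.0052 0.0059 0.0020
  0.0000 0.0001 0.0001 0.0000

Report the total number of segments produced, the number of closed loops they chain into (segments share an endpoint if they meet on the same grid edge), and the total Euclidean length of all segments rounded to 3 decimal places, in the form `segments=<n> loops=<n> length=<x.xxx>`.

segments=12 loops=1 length=9.629

cell (3,0): code 0100 → (3.494,1.000)–(4.000,0.556)
cell (3,1): code 1100 → (3.531,2.000)–(3.494,1.000)
cell (3,2): code 1000 → (4.000,2.405)–(3.531,2.000)
cell (4,0): code 0110 → (4.000,0.556)–(5.000,0.485)
cell (4,2): code 1001 → (5.000,2.558)–(4.000,2.405)
cell (5,0): code 0110 → (5.000,0.485)–(6.000,0.491)
cell (5,2): code 1001 → (6.000,2.662)–(5.000,2.558)
cell (6,0): code 0010 → (6.000,0.491)–(6.899,1.000)
cell (6,1): code 0111 → (6.899,1.000)–(7.000,1.521)
cell (6,2): code 1001 → (7.000,2.089)–(6.000,2.662)
cell (7,1): code 0010 → (7.000,1.521)–(7.073,2.000)
cell (7,2): code 0001 → (7.073,2.000)–(7.000,2.089)
total: 12 segments, chained into 1 closed loop(s), length Σ = 9.628945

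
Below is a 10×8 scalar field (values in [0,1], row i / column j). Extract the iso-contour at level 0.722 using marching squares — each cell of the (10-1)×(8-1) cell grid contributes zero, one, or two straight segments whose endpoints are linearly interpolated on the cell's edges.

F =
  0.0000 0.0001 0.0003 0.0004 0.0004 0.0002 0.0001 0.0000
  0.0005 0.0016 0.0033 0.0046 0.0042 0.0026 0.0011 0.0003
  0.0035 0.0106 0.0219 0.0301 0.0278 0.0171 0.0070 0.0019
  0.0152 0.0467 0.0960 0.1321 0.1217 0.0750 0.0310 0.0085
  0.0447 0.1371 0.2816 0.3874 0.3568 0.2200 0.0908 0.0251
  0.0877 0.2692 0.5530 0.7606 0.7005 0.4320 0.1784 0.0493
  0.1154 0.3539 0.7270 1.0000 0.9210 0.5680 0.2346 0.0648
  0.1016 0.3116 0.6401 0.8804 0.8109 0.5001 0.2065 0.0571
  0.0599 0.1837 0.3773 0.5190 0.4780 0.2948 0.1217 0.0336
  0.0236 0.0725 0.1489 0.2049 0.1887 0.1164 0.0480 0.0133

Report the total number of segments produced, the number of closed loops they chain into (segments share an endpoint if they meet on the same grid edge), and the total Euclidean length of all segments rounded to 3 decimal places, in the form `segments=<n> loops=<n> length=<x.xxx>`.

segments=12 loops=1 length=7.894

cell (4,2): code 0100 → (4.897,3.000)–(5.000,2.814)
cell (4,3): code 1000 → (5.000,3.642)–(4.897,3.000)
cell (5,1): code 0100 → (5.971,2.000)–(6.000,1.987)
cell (5,2): code 1110 → (5.000,2.814)–(5.971,2.000)
cell (5,3): code 1101 → (5.098,4.000)–(5.000,3.642)
cell (5,4): code 1000 → (6.000,4.564)–(5.098,4.000)
cell (6,1): code 0010 → (6.000,1.987)–(6.058,2.000)
cell (6,2): code 0111 → (6.058,2.000)–(7.000,2.341)
cell (6,4): code 1001 → (7.000,4.286)–(6.000,4.564)
cell (7,2): code 0010 → (7.000,2.341)–(7.438,3.000)
cell (7,3): code 0011 → (7.438,3.000)–(7.267,4.000)
cell (7,4): code 0001 → (7.267,4.000)–(7.000,4.286)
total: 12 segments, chained into 1 closed loop(s), length Σ = 7.893780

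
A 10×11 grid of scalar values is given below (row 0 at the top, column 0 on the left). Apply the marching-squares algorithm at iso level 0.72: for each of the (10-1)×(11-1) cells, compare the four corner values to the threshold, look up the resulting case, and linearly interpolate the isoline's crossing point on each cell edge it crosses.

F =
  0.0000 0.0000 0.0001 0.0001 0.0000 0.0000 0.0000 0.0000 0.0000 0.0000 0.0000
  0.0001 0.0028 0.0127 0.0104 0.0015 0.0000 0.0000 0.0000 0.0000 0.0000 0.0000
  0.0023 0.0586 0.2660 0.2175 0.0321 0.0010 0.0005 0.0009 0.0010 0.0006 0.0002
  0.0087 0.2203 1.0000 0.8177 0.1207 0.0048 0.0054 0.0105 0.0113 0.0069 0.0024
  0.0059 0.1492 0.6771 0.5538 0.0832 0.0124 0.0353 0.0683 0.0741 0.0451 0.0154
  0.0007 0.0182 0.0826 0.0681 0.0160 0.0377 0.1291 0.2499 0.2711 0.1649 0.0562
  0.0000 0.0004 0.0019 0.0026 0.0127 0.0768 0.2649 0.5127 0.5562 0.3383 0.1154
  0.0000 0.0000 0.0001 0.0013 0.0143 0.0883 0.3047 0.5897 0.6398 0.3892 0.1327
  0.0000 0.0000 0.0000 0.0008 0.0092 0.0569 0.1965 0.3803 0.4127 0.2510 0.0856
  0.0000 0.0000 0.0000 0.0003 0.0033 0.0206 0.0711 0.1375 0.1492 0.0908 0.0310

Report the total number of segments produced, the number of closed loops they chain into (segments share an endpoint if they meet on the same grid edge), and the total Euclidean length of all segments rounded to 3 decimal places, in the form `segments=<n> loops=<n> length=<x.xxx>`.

segments=6 loops=1 length=4.213

cell (2,1): code 0100 → (2.619,2.000)–(3.000,1.641)
cell (2,2): code 1100 → (2.837,3.000)–(2.619,2.000)
cell (2,3): code 1000 → (3.000,3.140)–(2.837,3.000)
cell (3,1): code 0010 → (3.000,1.641)–(3.867,2.000)
cell (3,2): code 0011 → (3.867,2.000)–(3.370,3.000)
cell (3,3): code 0001 → (3.370,3.000)–(3.000,3.140)
total: 6 segments, chained into 1 closed loop(s), length Σ = 4.213446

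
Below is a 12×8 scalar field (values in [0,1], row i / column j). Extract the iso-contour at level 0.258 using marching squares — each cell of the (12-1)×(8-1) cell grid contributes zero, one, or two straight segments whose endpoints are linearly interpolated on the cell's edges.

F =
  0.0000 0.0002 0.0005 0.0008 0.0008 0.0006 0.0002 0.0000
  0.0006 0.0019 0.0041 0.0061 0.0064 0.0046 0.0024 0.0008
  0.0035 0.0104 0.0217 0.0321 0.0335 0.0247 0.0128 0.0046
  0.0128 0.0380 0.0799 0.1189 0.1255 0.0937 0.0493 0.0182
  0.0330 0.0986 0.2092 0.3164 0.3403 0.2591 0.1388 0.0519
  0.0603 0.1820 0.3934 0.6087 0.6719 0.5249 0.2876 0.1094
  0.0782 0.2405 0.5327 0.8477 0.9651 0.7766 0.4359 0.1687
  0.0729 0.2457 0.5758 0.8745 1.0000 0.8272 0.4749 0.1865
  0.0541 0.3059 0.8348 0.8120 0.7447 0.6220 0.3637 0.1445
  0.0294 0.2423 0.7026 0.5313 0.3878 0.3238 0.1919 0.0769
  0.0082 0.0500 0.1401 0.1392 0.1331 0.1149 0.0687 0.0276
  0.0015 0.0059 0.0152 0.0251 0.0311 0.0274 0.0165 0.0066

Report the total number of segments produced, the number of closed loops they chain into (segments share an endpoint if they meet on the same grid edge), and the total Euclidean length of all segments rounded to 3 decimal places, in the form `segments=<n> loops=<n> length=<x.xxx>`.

cell (3,2): code 0100 → (3.704,3.000)–(4.000,2.455)
cell (3,3): code 1100 → (3.617,4.000)–(3.704,3.000)
cell (3,4): code 1100 → (3.993,5.000)–(3.617,4.000)
cell (3,5): code 1000 → (4.000,5.009)–(3.993,5.000)
cell (4,1): code 0100 → (4.265,2.000)–(5.000,1.360)
cell (4,2): code 1110 → (4.000,2.455)–(4.265,2.000)
cell (4,5): code 1101 → (4.801,6.000)–(4.000,5.009)
cell (4,6): code 1000 → (5.000,6.166)–(4.801,6.000)
cell (5,1): code 0110 → (5.000,1.360)–(6.000,1.060)
cell (5,6): code 1001 → (6.000,6.666)–(5.000,6.166)
cell (6,1): code 0110 → (6.000,1.060)–(7.000,1.037)
cell (6,6): code 1001 → (7.000,6.752)–(6.000,6.666)
cell (7,0): code 0100 → (7.204,1.000)–(8.000,0.810)
cell (7,1): code 1110 → (7.000,1.037)–(7.204,1.000)
cell (7,6): code 1001 → (8.000,6.482)–(7.000,6.752)
cell (8,0): code 0010 → (8.000,0.810)–(8.753,1.000)
cell (8,1): code 0111 → (8.753,1.000)–(9.000,1.034)
cell (8,5): code 1011 → (9.000,5.499)–(8.615,6.000)
cell (8,6): code 0001 → (8.615,6.000)–(8.000,6.482)
cell (9,1): code 0010 → (9.000,1.034)–(9.790,2.000)
cell (9,2): code 0011 → (9.790,2.000)–(9.697,3.000)
cell (9,3): code 0011 → (9.697,3.000)–(9.510,4.000)
cell (9,4): code 0011 → (9.510,4.000)–(9.315,5.000)
cell (9,5): code 0001 → (9.315,5.000)–(9.000,5.499)
total: 24 segments, chained into 1 closed loop(s), length Σ = 19.283933

segments=24 loops=1 length=19.284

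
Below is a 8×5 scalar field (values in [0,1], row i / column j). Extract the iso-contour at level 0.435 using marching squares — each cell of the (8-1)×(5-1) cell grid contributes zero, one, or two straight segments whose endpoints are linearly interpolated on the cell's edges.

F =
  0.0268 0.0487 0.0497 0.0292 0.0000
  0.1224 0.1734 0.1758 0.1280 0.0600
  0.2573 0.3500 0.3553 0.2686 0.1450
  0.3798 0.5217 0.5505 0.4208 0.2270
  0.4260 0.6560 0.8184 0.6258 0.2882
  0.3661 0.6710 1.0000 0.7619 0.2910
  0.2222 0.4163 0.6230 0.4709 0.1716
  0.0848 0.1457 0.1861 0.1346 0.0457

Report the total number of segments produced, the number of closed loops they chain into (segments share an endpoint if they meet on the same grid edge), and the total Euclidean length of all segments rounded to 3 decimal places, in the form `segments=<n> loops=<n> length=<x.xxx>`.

segments=14 loops=1 length=11.864

cell (2,0): code 0100 → (2.495,1.000)–(3.000,0.389)
cell (2,1): code 1100 → (2.408,2.000)–(2.495,1.000)
cell (2,2): code 1000 → (3.000,2.891)–(2.408,2.000)
cell (3,0): code 0110 → (3.000,0.389)–(4.000,0.039)
cell (3,2): code 1101 → (3.069,3.000)–(3.000,2.891)
cell (3,3): code 1000 → (4.000,3.565)–(3.069,3.000)
cell (4,0): code 0110 → (4.000,0.039)–(5.000,0.226)
cell (4,3): code 1001 → (5.000,3.694)–(4.000,3.565)
cell (5,0): code 0010 → (5.000,0.226)–(5.927,1.000)
cell (5,1): code 0111 → (5.927,1.000)–(6.000,1.090)
cell (5,3): code 1001 → (6.000,3.120)–(5.000,3.694)
cell (6,1): code 0010 → (6.000,1.090)–(6.430,2.000)
cell (6,2): code 0011 → (6.430,2.000)–(6.107,3.000)
cell (6,3): code 0001 → (6.107,3.000)–(6.000,3.120)
total: 14 segments, chained into 1 closed loop(s), length Σ = 11.863856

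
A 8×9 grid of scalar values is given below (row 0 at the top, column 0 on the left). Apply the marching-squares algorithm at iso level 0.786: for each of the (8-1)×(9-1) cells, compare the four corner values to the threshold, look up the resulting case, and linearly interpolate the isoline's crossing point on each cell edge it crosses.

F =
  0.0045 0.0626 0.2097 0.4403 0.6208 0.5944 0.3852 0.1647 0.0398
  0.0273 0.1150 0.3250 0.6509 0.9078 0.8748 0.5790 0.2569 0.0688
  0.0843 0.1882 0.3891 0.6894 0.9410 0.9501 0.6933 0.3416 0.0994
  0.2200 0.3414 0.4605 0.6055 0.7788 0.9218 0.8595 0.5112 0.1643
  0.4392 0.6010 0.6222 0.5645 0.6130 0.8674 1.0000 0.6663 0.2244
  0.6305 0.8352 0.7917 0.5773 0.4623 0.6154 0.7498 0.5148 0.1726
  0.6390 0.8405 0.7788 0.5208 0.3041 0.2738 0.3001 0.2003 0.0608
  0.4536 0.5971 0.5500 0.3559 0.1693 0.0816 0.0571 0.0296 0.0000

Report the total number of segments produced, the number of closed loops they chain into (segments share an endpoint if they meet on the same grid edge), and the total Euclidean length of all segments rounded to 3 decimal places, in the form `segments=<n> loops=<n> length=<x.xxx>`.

segments=22 loops=2 length=16.083

cell (0,3): code 0100 → (0.576,4.000)–(1.000,3.526)
cell (0,4): code 1100 → (0.683,5.000)–(0.576,4.000)
cell (0,5): code 1000 → (1.000,5.300)–(0.683,5.000)
cell (1,3): code 0110 → (1.000,3.526)–(2.000,3.384)
cell (1,5): code 1001 → (2.000,5.639)–(1.000,5.300)
cell (2,3): code 0010 → (2.000,3.384)–(2.956,4.000)
cell (2,4): code 0111 → (2.956,4.000)–(3.000,4.050)
cell (2,5): code 1101 → (2.558,6.000)–(2.000,5.639)
cell (2,6): code 1000 → (3.000,6.211)–(2.558,6.000)
cell (3,4): code 0110 → (3.000,4.050)–(4.000,4.680)
cell (3,6): code 1001 → (4.000,6.641)–(3.000,6.211)
cell (4,0): code 0100 → (4.790,1.000)–(5.000,0.760)
cell (4,1): code 1100 → (4.966,2.000)–(4.790,1.000)
cell (4,2): code 1000 → (5.000,2.027)–(4.966,2.000)
cell (4,4): code 0010 → (4.000,4.680)–(4.323,5.000)
cell (4,5): code 0011 → (4.323,5.000)–(4.855,6.000)
cell (4,6): code 0001 → (4.855,6.000)–(4.000,6.641)
cell (5,0): code 0110 → (5.000,0.760)–(6.000,0.730)
cell (5,1): code 1011 → (6.000,1.883)–(5.442,2.000)
cell (5,2): code 0001 → (5.442,2.000)–(5.000,2.027)
cell (6,0): code 0010 → (6.000,0.730)–(6.224,1.000)
cell (6,1): code 0001 → (6.224,1.000)–(6.000,1.883)
total: 22 segments, chained into 2 closed loop(s), length Σ = 16.082955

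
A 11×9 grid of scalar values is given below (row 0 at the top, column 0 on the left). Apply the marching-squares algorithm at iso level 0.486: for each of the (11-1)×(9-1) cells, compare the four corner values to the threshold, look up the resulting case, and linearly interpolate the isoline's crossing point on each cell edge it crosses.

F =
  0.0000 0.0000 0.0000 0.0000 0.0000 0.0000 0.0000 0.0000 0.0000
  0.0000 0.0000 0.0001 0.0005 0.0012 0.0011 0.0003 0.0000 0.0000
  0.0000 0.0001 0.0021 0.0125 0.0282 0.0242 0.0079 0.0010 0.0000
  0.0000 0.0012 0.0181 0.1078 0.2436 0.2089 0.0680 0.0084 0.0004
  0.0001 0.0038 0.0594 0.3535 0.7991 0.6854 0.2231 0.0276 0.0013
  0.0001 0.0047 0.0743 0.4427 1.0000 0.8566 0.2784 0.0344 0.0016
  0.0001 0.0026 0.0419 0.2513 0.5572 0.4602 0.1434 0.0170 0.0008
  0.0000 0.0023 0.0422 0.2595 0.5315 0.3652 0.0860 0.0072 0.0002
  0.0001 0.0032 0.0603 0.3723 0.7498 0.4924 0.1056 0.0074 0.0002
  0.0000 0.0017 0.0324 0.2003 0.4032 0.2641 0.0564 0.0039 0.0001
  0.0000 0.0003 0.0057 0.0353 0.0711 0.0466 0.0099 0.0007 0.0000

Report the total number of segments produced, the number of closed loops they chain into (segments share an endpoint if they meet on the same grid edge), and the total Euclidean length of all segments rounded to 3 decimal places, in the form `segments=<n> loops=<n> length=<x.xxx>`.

segments=16 loops=1 length=13.970

cell (3,3): code 0100 → (3.436,4.000)–(4.000,3.297)
cell (3,4): code 1100 → (3.582,5.000)–(3.436,4.000)
cell (3,5): code 1000 → (4.000,5.431)–(3.582,5.000)
cell (4,3): code 0110 → (4.000,3.297)–(5.000,3.078)
cell (4,5): code 1001 → (5.000,5.641)–(4.000,5.431)
cell (5,3): code 0110 → (5.000,3.078)–(6.000,3.767)
cell (5,4): code 1011 → (6.000,4.734)–(5.935,5.000)
cell (5,5): code 0001 → (5.935,5.000)–(5.000,5.641)
cell (6,3): code 0110 → (6.000,3.767)–(7.000,3.833)
cell (6,4): code 1001 → (7.000,4.274)–(6.000,4.734)
cell (7,3): code 0110 → (7.000,3.833)–(8.000,3.301)
cell (7,4): code 1101 → (7.950,5.000)–(7.000,4.274)
cell (7,5): code 1000 → (8.000,5.017)–(7.950,5.000)
cell (8,3): code 0010 → (8.000,3.301)–(8.761,4.000)
cell (8,4): code 0011 → (8.761,4.000)–(8.028,5.000)
cell (8,5): code 0001 → (8.028,5.000)–(8.000,5.017)
total: 16 segments, chained into 1 closed loop(s), length Σ = 13.969706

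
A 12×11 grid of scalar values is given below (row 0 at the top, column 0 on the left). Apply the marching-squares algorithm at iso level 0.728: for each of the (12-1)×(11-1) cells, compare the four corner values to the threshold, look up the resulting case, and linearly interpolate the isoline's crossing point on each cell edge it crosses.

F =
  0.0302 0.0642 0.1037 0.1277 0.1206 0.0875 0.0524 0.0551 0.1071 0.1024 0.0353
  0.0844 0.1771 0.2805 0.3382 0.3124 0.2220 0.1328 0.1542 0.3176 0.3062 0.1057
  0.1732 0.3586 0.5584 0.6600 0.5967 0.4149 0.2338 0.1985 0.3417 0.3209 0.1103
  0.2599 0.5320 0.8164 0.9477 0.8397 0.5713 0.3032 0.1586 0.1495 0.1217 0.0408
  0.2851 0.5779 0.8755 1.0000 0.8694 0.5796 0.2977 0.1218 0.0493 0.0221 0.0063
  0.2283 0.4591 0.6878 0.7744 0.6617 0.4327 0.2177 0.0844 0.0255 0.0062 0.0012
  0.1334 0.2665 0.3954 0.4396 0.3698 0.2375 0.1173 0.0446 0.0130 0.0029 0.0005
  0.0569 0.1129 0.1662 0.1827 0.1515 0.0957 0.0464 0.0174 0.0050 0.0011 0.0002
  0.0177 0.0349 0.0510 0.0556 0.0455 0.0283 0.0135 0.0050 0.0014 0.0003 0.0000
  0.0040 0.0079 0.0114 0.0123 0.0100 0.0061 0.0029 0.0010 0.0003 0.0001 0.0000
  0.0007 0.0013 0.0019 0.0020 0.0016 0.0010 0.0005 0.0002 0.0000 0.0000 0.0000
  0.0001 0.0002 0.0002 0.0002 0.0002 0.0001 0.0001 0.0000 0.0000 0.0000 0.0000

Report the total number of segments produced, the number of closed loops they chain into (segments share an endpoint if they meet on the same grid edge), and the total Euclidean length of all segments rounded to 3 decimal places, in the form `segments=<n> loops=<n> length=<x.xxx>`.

cell (2,1): code 0100 → (2.657,2.000)–(3.000,1.689)
cell (2,2): code 1100 → (2.236,3.000)–(2.657,2.000)
cell (2,3): code 1100 → (2.540,4.000)–(2.236,3.000)
cell (2,4): code 1000 → (3.000,4.416)–(2.540,4.000)
cell (3,1): code 0110 → (3.000,1.689)–(4.000,1.504)
cell (3,4): code 1001 → (4.000,4.488)–(3.000,4.416)
cell (4,1): code 0010 → (4.000,1.504)–(4.786,2.000)
cell (4,2): code 0111 → (4.786,2.000)–(5.000,2.464)
cell (4,3): code 1011 → (5.000,3.412)–(4.681,4.000)
cell (4,4): code 0001 → (4.681,4.000)–(4.000,4.488)
cell (5,2): code 0010 → (5.000,2.464)–(5.139,3.000)
cell (5,3): code 0001 → (5.139,3.000)–(5.000,3.412)
total: 12 segments, chained into 1 closed loop(s), length Σ = 9.167423

segments=12 loops=1 length=9.167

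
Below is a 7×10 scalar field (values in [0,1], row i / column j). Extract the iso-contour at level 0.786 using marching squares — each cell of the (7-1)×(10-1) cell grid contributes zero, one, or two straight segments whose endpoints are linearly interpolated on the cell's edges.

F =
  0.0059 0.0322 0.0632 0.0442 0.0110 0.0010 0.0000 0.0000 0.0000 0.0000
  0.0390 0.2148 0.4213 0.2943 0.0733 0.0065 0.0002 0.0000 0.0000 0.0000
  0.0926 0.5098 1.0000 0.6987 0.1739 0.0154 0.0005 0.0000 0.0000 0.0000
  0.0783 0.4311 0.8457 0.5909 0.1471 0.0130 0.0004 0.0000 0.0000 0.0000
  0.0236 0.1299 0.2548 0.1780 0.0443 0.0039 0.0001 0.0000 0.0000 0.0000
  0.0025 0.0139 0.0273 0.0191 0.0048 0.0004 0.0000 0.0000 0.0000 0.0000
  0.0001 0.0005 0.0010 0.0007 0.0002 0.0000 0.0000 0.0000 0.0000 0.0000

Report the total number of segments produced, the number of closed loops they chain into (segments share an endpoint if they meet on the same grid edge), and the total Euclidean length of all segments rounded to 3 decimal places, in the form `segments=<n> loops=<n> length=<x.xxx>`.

cell (1,1): code 0100 → (1.630,2.000)–(2.000,1.563)
cell (1,2): code 1000 → (2.000,2.710)–(1.630,2.000)
cell (2,1): code 0110 → (2.000,1.563)–(3.000,1.856)
cell (2,2): code 1001 → (3.000,2.234)–(2.000,2.710)
cell (3,1): code 0010 → (3.000,1.856)–(3.101,2.000)
cell (3,2): code 0001 → (3.101,2.000)–(3.000,2.234)
total: 6 segments, chained into 1 closed loop(s), length Σ = 3.953350

segments=6 loops=1 length=3.953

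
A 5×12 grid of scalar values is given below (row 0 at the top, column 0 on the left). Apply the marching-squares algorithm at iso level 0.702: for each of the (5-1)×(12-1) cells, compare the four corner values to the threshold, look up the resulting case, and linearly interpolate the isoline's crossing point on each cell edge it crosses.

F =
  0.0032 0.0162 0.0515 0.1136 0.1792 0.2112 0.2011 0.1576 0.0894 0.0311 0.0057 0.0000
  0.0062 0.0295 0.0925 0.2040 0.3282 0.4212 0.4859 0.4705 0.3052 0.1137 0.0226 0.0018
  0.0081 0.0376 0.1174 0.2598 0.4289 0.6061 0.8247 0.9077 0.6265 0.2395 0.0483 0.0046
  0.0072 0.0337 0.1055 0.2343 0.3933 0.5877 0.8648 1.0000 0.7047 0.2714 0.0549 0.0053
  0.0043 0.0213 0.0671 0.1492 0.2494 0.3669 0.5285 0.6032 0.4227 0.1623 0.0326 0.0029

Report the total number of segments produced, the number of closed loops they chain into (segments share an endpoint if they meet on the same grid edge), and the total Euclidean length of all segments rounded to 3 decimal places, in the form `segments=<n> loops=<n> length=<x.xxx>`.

cell (1,5): code 0100 → (1.638,6.000)–(2.000,5.439)
cell (1,6): code 1100 → (1.530,7.000)–(1.638,6.000)
cell (1,7): code 1000 → (2.000,7.732)–(1.530,7.000)
cell (2,5): code 0110 → (2.000,5.439)–(3.000,5.412)
cell (2,7): code 1101 → (2.965,8.000)–(2.000,7.732)
cell (2,8): code 1000 → (3.000,8.006)–(2.965,8.000)
cell (3,5): code 0010 → (3.000,5.412)–(3.484,6.000)
cell (3,6): code 0011 → (3.484,6.000)–(3.751,7.000)
cell (3,7): code 0011 → (3.751,7.000)–(3.010,8.000)
cell (3,8): code 0001 → (3.010,8.000)–(3.000,8.006)
total: 10 segments, chained into 1 closed loop(s), length Σ = 7.633709

segments=10 loops=1 length=7.634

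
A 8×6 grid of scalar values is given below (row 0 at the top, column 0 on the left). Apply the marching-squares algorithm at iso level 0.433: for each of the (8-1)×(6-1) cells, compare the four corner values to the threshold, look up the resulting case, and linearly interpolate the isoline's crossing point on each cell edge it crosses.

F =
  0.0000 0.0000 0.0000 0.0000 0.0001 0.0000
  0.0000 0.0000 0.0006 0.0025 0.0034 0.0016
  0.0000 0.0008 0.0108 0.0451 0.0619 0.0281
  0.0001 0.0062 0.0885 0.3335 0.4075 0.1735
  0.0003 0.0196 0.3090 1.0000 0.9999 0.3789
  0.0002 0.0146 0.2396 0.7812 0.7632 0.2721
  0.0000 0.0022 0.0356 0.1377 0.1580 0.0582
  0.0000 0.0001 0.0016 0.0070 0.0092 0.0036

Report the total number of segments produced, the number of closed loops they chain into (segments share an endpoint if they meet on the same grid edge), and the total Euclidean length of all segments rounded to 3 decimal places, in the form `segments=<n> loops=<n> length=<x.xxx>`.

segments=8 loops=1 length=8.261

cell (3,2): code 0100 → (3.149,3.000)–(4.000,2.179)
cell (3,3): code 1100 → (3.043,4.000)–(3.149,3.000)
cell (3,4): code 1000 → (4.000,4.913)–(3.043,4.000)
cell (4,2): code 0110 → (4.000,2.179)–(5.000,2.357)
cell (4,4): code 1001 → (5.000,4.672)–(4.000,4.913)
cell (5,2): code 0010 → (5.000,2.357)–(5.541,3.000)
cell (5,3): code 0011 → (5.541,3.000)–(5.546,4.000)
cell (5,4): code 0001 → (5.546,4.000)–(5.000,4.672)
total: 8 segments, chained into 1 closed loop(s), length Σ = 8.260508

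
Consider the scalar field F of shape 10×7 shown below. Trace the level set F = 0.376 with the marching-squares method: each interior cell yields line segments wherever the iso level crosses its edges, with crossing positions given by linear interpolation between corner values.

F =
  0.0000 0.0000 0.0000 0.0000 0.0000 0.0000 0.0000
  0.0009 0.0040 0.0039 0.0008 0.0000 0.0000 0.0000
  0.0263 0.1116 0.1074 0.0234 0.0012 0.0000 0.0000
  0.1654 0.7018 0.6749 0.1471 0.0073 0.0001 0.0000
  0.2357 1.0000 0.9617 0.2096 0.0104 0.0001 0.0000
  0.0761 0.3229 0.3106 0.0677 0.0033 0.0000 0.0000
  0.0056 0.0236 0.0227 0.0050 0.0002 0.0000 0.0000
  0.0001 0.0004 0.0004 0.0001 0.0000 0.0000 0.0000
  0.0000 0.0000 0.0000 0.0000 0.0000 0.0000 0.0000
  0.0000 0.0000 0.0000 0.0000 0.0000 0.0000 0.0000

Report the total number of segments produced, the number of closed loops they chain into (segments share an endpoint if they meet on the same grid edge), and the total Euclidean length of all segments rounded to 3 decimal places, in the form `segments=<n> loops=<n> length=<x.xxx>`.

segments=8 loops=1 length=8.060

cell (2,0): code 0100 → (2.448,1.000)–(3.000,0.393)
cell (2,1): code 1100 → (2.473,2.000)–(2.448,1.000)
cell (2,2): code 1000 → (3.000,2.566)–(2.473,2.000)
cell (3,0): code 0110 → (3.000,0.393)–(4.000,0.184)
cell (3,2): code 1001 → (4.000,2.779)–(3.000,2.566)
cell (4,0): code 0010 → (4.000,0.184)–(4.922,1.000)
cell (4,1): code 0011 → (4.922,1.000)–(4.900,2.000)
cell (4,2): code 0001 → (4.900,2.000)–(4.000,2.779)
total: 8 segments, chained into 1 closed loop(s), length Σ = 8.059650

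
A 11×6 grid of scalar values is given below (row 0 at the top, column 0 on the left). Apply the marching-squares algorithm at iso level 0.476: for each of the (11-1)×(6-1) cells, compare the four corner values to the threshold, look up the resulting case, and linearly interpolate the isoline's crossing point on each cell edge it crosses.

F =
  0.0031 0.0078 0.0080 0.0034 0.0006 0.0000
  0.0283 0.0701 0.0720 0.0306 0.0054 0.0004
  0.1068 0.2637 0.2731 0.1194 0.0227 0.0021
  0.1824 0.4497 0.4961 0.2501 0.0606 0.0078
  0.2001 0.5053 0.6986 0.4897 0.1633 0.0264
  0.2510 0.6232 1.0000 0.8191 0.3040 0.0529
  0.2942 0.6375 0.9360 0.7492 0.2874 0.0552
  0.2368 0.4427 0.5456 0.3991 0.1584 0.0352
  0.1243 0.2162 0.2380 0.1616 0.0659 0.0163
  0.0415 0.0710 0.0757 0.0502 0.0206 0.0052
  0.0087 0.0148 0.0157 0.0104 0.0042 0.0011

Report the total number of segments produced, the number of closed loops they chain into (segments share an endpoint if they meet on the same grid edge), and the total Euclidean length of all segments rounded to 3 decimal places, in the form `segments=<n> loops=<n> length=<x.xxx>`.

segments=16 loops=1 length=11.560

cell (2,1): code 0100 → (2.910,2.000)–(3.000,1.567)
cell (2,2): code 1000 → (3.000,2.082)–(2.910,2.000)
cell (3,0): code 0100 → (3.473,1.000)–(4.000,0.904)
cell (3,1): code 1110 → (3.000,1.567)–(3.473,1.000)
cell (3,2): code 1101 → (3.943,3.000)–(3.000,2.082)
cell (3,3): code 1000 → (4.000,3.042)–(3.943,3.000)
cell (4,0): code 0110 → (4.000,0.904)–(5.000,0.605)
cell (4,3): code 1001 → (5.000,3.666)–(4.000,3.042)
cell (5,0): code 0110 → (5.000,0.605)–(6.000,0.530)
cell (5,3): code 1001 → (6.000,3.592)–(5.000,3.666)
cell (6,0): code 0010 → (6.000,0.530)–(6.829,1.000)
cell (6,1): code 0111 → (6.829,1.000)–(7.000,1.324)
cell (6,2): code 1011 → (7.000,2.475)–(6.780,3.000)
cell (6,3): code 0001 → (6.780,3.000)–(6.000,3.592)
cell (7,1): code 0010 → (7.000,1.324)–(7.226,2.000)
cell (7,2): code 0001 → (7.226,2.000)–(7.000,2.475)
total: 16 segments, chained into 1 closed loop(s), length Σ = 11.560248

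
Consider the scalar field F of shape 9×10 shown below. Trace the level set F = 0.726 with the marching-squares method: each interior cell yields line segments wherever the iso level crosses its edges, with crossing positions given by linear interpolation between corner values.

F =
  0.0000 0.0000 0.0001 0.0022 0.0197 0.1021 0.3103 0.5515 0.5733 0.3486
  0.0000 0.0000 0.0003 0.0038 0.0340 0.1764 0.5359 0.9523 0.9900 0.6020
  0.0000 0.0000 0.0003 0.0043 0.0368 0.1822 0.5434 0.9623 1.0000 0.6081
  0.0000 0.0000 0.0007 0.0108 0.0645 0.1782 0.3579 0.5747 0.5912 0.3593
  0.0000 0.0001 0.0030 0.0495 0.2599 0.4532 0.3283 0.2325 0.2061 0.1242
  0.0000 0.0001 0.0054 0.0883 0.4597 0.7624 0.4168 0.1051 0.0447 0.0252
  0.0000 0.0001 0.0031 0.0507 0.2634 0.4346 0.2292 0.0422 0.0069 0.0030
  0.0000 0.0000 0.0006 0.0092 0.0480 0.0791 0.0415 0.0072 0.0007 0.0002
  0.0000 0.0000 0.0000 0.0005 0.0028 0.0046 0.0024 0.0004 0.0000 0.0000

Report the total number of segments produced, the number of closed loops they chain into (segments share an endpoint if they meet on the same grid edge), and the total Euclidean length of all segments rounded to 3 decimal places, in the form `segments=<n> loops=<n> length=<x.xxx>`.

segments=12 loops=2 length=8.160

cell (0,6): code 0100 → (0.435,7.000)–(1.000,6.457)
cell (0,7): code 1100 → (0.366,8.000)–(0.435,7.000)
cell (0,8): code 1000 → (1.000,8.680)–(0.366,8.000)
cell (1,6): code 0110 → (1.000,6.457)–(2.000,6.436)
cell (1,8): code 1001 → (2.000,8.699)–(1.000,8.680)
cell (2,6): code 0010 → (2.000,6.436)–(2.610,7.000)
cell (2,7): code 0011 → (2.610,7.000)–(2.670,8.000)
cell (2,8): code 0001 → (2.670,8.000)–(2.000,8.699)
cell (4,4): code 0100 → (4.882,5.000)–(5.000,4.880)
cell (4,5): code 1000 → (5.000,5.105)–(4.882,5.000)
cell (5,4): code 0010 → (5.000,4.880)–(5.111,5.000)
cell (5,5): code 0001 → (5.111,5.000)–(5.000,5.105)
total: 12 segments, chained into 2 closed loop(s), length Σ = 8.160074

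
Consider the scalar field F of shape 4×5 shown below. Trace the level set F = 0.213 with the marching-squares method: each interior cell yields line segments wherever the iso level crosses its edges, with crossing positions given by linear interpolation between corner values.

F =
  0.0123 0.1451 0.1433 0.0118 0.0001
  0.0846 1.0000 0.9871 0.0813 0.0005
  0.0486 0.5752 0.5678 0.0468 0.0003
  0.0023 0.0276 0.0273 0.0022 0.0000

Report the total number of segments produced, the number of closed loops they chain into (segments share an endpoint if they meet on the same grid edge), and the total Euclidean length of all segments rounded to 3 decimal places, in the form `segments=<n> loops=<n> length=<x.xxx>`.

cell (0,0): code 0100 → (0.079,1.000)–(1.000,0.140)
cell (0,1): code 1100 → (0.083,2.000)–(0.079,1.000)
cell (0,2): code 1000 → (1.000,2.855)–(0.083,2.000)
cell (1,0): code 0110 → (1.000,0.140)–(2.000,0.312)
cell (1,2): code 1001 → (2.000,2.681)–(1.000,2.855)
cell (2,0): code 0010 → (2.000,0.312)–(2.661,1.000)
cell (2,1): code 0011 → (2.661,1.000)–(2.656,2.000)
cell (2,2): code 0001 → (2.656,2.000)–(2.000,2.681)
total: 8 segments, chained into 1 closed loop(s), length Σ = 8.443133

segments=8 loops=1 length=8.443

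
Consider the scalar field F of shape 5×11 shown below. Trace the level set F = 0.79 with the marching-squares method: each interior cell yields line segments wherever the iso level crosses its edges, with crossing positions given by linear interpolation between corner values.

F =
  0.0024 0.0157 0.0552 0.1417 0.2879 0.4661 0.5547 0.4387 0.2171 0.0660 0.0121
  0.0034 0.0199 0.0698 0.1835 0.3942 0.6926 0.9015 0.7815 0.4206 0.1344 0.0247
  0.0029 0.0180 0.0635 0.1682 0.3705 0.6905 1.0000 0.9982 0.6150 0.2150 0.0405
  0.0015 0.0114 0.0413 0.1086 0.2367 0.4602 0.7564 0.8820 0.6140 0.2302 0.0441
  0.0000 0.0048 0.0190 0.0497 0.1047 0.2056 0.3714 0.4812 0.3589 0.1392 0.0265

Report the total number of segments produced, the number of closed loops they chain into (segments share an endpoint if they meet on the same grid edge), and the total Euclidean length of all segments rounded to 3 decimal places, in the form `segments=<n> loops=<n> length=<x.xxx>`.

segments=10 loops=1 length=7.400

cell (0,5): code 0100 → (0.678,6.000)–(1.000,5.466)
cell (0,6): code 1000 → (1.000,6.929)–(0.678,6.000)
cell (1,5): code 0110 → (1.000,5.466)–(2.000,5.321)
cell (1,6): code 1101 → (1.039,7.000)–(1.000,6.929)
cell (1,7): code 1000 → (2.000,7.543)–(1.039,7.000)
cell (2,5): code 0010 → (2.000,5.321)–(2.862,6.000)
cell (2,6): code 0111 → (2.862,6.000)–(3.000,6.268)
cell (2,7): code 1001 → (3.000,7.343)–(2.000,7.543)
cell (3,6): code 0010 → (3.000,6.268)–(3.230,7.000)
cell (3,7): code 0001 → (3.230,7.000)–(3.000,7.343)
total: 10 segments, chained into 1 closed loop(s), length Σ = 7.399892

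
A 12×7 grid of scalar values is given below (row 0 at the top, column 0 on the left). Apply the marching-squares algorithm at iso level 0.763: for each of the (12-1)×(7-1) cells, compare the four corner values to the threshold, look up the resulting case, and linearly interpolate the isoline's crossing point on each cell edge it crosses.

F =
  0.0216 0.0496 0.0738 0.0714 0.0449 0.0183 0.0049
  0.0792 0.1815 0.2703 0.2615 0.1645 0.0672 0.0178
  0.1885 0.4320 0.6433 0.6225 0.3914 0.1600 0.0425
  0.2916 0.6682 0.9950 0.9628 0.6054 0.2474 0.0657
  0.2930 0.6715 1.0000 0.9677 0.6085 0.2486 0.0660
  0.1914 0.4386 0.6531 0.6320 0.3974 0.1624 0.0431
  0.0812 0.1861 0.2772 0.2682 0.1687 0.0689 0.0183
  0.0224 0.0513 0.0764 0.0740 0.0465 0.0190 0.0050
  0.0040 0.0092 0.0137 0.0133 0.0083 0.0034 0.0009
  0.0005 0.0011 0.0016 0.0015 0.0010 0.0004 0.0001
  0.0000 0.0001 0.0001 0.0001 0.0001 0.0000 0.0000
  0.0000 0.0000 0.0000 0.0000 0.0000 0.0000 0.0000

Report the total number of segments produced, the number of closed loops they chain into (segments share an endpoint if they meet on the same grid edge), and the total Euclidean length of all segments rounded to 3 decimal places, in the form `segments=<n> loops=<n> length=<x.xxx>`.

segments=8 loops=1 length=7.613

cell (2,1): code 0100 → (2.340,2.000)–(3.000,1.290)
cell (2,2): code 1100 → (2.413,3.000)–(2.340,2.000)
cell (2,3): code 1000 → (3.000,3.559)–(2.413,3.000)
cell (3,1): code 0110 → (3.000,1.290)–(4.000,1.279)
cell (3,3): code 1001 → (4.000,3.570)–(3.000,3.559)
cell (4,1): code 0010 → (4.000,1.279)–(4.683,2.000)
cell (4,2): code 0011 → (4.683,2.000)–(4.610,3.000)
cell (4,3): code 0001 → (4.610,3.000)–(4.000,3.570)
total: 8 segments, chained into 1 closed loop(s), length Σ = 7.613455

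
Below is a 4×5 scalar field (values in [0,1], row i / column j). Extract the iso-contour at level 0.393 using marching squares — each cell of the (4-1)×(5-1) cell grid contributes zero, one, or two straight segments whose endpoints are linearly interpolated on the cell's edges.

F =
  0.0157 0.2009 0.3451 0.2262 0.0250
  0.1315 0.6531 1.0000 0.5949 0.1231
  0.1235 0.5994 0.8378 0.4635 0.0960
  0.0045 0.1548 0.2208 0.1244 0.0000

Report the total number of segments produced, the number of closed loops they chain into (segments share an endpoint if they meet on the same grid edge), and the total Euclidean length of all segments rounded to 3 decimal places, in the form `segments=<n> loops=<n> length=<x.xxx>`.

segments=10 loops=1 length=8.690

cell (0,0): code 0100 → (0.425,1.000)–(1.000,0.501)
cell (0,1): code 1100 → (0.073,2.000)–(0.425,1.000)
cell (0,2): code 1100 → (0.452,3.000)–(0.073,2.000)
cell (0,3): code 1000 → (1.000,3.428)–(0.452,3.000)
cell (1,0): code 0110 → (1.000,0.501)–(2.000,0.566)
cell (1,3): code 1001 → (2.000,3.192)–(1.000,3.428)
cell (2,0): code 0010 → (2.000,0.566)–(2.464,1.000)
cell (2,1): code 0011 → (2.464,1.000)–(2.721,2.000)
cell (2,2): code 0011 → (2.721,2.000)–(2.208,3.000)
cell (2,3): code 0001 → (2.208,3.000)–(2.000,3.192)
total: 10 segments, chained into 1 closed loop(s), length Σ = 8.689885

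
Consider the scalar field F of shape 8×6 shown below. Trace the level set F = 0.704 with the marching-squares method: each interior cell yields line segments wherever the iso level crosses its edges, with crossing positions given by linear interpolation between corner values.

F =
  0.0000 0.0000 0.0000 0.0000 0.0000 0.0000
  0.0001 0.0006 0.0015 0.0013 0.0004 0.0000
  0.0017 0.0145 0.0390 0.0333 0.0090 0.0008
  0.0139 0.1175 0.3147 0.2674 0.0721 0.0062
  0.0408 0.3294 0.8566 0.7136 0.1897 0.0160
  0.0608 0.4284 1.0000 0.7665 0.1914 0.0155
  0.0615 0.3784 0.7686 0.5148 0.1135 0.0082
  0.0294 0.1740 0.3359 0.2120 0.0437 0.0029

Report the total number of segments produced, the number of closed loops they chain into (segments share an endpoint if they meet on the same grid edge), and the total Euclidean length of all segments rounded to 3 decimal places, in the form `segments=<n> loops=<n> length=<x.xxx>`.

cell (3,1): code 0100 → (3.718,2.000)–(4.000,1.711)
cell (3,2): code 1100 → (3.978,3.000)–(3.718,2.000)
cell (3,3): code 1000 → (4.000,3.018)–(3.978,3.000)
cell (4,1): code 0110 → (4.000,1.711)–(5.000,1.482)
cell (4,3): code 1001 → (5.000,3.109)–(4.000,3.018)
cell (5,1): code 0110 → (5.000,1.482)–(6.000,1.834)
cell (5,2): code 1011 → (6.000,2.255)–(5.248,3.000)
cell (5,3): code 0001 → (5.248,3.000)–(5.000,3.109)
cell (6,1): code 0010 → (6.000,1.834)–(6.149,2.000)
cell (6,2): code 0001 → (6.149,2.000)–(6.000,2.255)
total: 10 segments, chained into 1 closed loop(s), length Σ = 6.403154

segments=10 loops=1 length=6.403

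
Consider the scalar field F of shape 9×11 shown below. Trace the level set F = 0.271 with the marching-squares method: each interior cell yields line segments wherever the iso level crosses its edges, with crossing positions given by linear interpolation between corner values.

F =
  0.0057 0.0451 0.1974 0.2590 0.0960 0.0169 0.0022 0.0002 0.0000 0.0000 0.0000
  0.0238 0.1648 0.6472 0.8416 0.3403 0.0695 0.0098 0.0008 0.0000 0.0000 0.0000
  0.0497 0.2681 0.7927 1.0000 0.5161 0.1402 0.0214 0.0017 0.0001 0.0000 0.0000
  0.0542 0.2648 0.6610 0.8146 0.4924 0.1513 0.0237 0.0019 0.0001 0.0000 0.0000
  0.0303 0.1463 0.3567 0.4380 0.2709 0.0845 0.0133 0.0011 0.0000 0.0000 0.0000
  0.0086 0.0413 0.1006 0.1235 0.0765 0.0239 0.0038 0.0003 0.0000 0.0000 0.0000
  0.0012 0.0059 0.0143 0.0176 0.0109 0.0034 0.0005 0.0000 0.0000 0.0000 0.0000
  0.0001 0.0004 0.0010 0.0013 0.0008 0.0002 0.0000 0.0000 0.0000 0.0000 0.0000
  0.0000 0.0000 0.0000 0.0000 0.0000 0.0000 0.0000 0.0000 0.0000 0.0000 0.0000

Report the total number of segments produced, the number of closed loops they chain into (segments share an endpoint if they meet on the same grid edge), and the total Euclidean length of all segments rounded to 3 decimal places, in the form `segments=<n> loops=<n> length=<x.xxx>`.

cell (0,1): code 0100 → (0.164,2.000)–(1.000,1.220)
cell (0,2): code 1100 → (0.021,3.000)–(0.164,2.000)
cell (0,3): code 1100 → (0.716,4.000)–(0.021,3.000)
cell (0,4): code 1000 → (1.000,4.256)–(0.716,4.000)
cell (1,1): code 0110 → (1.000,1.220)–(2.000,1.006)
cell (1,4): code 1001 → (2.000,4.652)–(1.000,4.256)
cell (2,1): code 0110 → (2.000,1.006)–(3.000,1.016)
cell (2,4): code 1001 → (3.000,4.649)–(2.000,4.652)
cell (3,1): code 0110 → (3.000,1.016)–(4.000,1.593)
cell (3,3): code 1011 → (4.000,3.999)–(4.000,4.000)
cell (3,4): code 0001 → (4.000,4.000)–(3.000,4.649)
cell (4,1): code 0010 → (4.000,1.593)–(4.335,2.000)
cell (4,2): code 0011 → (4.335,2.000)–(4.531,3.000)
cell (4,3): code 0001 → (4.531,3.000)–(4.000,3.999)
total: 14 segments, chained into 1 closed loop(s), length Σ = 12.877458

segments=14 loops=1 length=12.877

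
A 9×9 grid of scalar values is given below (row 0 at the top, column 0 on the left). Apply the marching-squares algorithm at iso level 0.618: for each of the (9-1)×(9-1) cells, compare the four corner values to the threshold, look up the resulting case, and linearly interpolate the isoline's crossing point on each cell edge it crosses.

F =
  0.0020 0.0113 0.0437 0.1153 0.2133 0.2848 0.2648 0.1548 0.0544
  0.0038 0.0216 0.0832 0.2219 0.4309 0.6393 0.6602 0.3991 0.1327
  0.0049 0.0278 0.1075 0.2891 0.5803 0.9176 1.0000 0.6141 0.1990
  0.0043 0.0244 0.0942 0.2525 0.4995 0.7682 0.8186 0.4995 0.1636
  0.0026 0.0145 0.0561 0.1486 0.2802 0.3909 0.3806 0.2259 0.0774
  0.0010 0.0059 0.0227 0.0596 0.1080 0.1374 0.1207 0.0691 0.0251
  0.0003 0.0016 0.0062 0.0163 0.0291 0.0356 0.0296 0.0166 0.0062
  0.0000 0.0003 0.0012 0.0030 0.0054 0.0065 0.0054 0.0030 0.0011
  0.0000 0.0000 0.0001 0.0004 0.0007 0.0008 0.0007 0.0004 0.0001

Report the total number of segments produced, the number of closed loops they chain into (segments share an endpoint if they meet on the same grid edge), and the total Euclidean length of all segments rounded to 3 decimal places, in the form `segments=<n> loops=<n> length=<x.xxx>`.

cell (0,4): code 0100 → (0.940,5.000)–(1.000,4.898)
cell (0,5): code 1100 → (0.893,6.000)–(0.940,5.000)
cell (0,6): code 1000 → (1.000,6.162)–(0.893,6.000)
cell (1,4): code 0110 → (1.000,4.898)–(2.000,4.112)
cell (1,6): code 1001 → (2.000,6.990)–(1.000,6.162)
cell (2,4): code 0110 → (2.000,4.112)–(3.000,4.441)
cell (2,6): code 1001 → (3.000,6.629)–(2.000,6.990)
cell (3,4): code 0010 → (3.000,4.441)–(3.398,5.000)
cell (3,5): code 0011 → (3.398,5.000)–(3.458,6.000)
cell (3,6): code 0001 → (3.458,6.000)–(3.000,6.629)
total: 10 segments, chained into 1 closed loop(s), length Σ = 8.465629

segments=10 loops=1 length=8.466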